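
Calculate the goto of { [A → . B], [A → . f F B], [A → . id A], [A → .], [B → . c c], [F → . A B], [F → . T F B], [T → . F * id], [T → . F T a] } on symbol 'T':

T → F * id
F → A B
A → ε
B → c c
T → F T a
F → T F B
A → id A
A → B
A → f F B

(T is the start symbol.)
{ [A → . B], [A → . f F B], [A → . id A], [A → .], [B → . c c], [F → . A B], [F → . T F B], [F → T . F B], [T → . F * id], [T → . F T a] }

GOTO(I, 'T') = CLOSURE({ [A → αX.β] : [A → α.Xβ] ∈ I, X = 'T' })

Items with dot before 'T', with the dot advanced:
  [F → . T F B] → [F → T . F B]
Closure of the advanced items:
  [F → T . F B] has the dot before F: add [F → . A B], [F → . T F B]
  [F → . A B] has the dot before A: add [A → .], [A → . id A], [A → . B], [A → . f F B]
  [F → . T F B] has the dot before T: add [T → . F * id], [T → . F T a]
  [A → . B] has the dot before B: add [B → . c c]

GOTO = { [A → . B], [A → . f F B], [A → . id A], [A → .], [B → . c c], [F → . A B], [F → . T F B], [F → T . F B], [T → . F * id], [T → . F T a] }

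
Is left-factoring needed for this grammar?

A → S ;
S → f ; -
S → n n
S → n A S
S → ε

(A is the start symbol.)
Yes, S has productions with common prefix 'n'

Left-factoring is needed when two productions for the same non-terminal
share a common prefix on the right-hand side.

Productions for S:
  S → f ; -
  S → n n
  S → n A S
  S → ε

Found common prefix 'n' in productions for S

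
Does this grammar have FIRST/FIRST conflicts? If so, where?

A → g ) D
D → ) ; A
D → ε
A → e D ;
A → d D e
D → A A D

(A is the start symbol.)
A FIRST/FIRST conflict occurs when two productions N → α and N → β for the same non-terminal have FIRST(α) ∩ FIRST(β) ≠ ∅ (with ε ∈ FIRST of a nullable right-hand side, so two nullable alternatives also conflict).

FIRST sets of the non-terminals at (or reachable through a nullable prefix from) the front of some alternative:
  FIRST(A) = { 'd', 'e', 'g' }

Productions for A:
  A → g ) D: FIRST = { 'g' }
  A → e D ;: FIRST = { 'e' }
  A → d D e: FIRST = { 'd' }
Productions for D:
  D → ) ; A: FIRST = { ')' }
  D → ε: FIRST = { ε }
  D → A A D: FIRST = { 'd', 'e', 'g' }

All alternatives of each non-terminal have pairwise disjoint FIRST sets.

Answer: No FIRST/FIRST conflicts.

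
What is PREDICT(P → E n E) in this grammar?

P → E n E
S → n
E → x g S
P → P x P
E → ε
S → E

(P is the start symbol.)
{ 'n', 'x' }

PREDICT(P → E n E) = (FIRST(RHS) \ {ε}) ∪ (FOLLOW(P) if ε ∈ FIRST(RHS), i.e. RHS ⇒* ε)
FIRST(E) = { 'x', ε }
FIRST(E n E) = { 'n', 'x' }
ε ∉ FIRST(E n E), so FOLLOW(P) is not added.
PREDICT(P → E n E) = { 'n', 'x' }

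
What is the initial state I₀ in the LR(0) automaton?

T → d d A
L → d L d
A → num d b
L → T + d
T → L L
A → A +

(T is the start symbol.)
First, augment the grammar with T' → T
I₀ = CLOSURE({ [T' → . T] }):
  [T' → . T] has the dot before T: add [T → . d d A], [T → . L L]
  [T → . L L] has the dot before L: add [L → . d L d], [L → . T + d]
No further items can be added.

I₀ = { [L → . T + d], [L → . d L d], [T → . L L], [T → . d d A], [T' → . T] }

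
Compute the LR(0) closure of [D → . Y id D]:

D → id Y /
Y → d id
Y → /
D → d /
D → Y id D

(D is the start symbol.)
To compute CLOSURE, for each item [A → α.Bβ] where B is a non-terminal, add [B → .γ] for all productions B → γ; repeat for the newly added items until nothing changes.

Start with: [D → . Y id D]
  [D → . Y id D] has the dot before Y: add [Y → . d id], [Y → . /]
No further items can be added.

CLOSURE = { [D → . Y id D], [Y → . /], [Y → . d id] }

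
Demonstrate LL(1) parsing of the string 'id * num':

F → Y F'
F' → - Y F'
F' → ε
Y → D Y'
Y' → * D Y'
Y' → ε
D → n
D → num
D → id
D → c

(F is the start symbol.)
LL(1) parsing maintains a stack (initially the start symbol over $) and the input. At each step: if the stack top is a terminal, match it against the current input token; if it is a non-terminal N, replace it with the RHS of M[N, lookahead] (the unique production whose predict set contains the lookahead).

Stack is shown with the top on the left.

Stack        Input       Action
-------------------------------
F $          id * num $  output F → Y F'
Y F' $       id * num $  output Y → D Y'
D Y' F' $    id * num $  output D → id
id Y' F' $   id * num $  match 'id'
Y' F' $      * num $     output Y' → * D Y'
* D Y' F' $  * num $     match '*'
D Y' F' $    num $       output D → num
num Y' F' $  num $       match 'num'
Y' F' $      $           output Y' → ε
F' $         $           output F' → ε
$            $           accept

The string is accepted.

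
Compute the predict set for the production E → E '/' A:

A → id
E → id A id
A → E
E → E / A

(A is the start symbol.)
PREDICT(E → E '/' A) = (FIRST(RHS) \ {ε}) ∪ (FOLLOW(E) if ε ∈ FIRST(RHS), i.e. RHS ⇒* ε)
FIRST(E) = { 'id' }
FIRST(E '/' A) = { 'id' }
ε ∉ FIRST(E '/' A), so FOLLOW(E) is not added.
PREDICT(E → E '/' A) = { 'id' }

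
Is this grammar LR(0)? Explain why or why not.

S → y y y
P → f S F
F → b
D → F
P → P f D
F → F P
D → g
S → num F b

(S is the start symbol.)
A grammar is LR(0) if no state in the canonical LR(0) collection has:
  - both a shift item (dot before a terminal) and a complete item (shift-reduce conflict), or
  - two or more complete items (reduce-reduce conflict; the accept item [S' → S .] counts as a complete item here).

Augment with S' → S and build the canonical LR(0) collection (I0 = CLOSURE({[S' → . S]}), then GOTO on every symbol after a dot until no new states appear). It has 17 states:
  I0: { [S → . num F b], [S → . y y y], [S' → . S] }  — shift
  I1: { [S' → S .] }  — accept
  I2: { [F → . F P], [F → . b], [S → num . F b] }  — shift
  I3: { [S → y . y y] }  — shift
  I4: { [S → y y . y] }  — shift
  I5: { [S → y y y .] }  — reduce
  I6: { [F → F . P], [P → . P f D], [P → . f S F], [S → num F . b] }  — shift
  I7: { [F → b .] }  — reduce
  I8: { [F → F P .], [P → P . f D] }  — shift, reduce
  I9: { [S → num F b .] }  — reduce
  I10: { [P → f . S F], [S → . num F b], [S → . y y y] }  — shift
  I11: { [F → . F P], [F → . b], [P → f S . F] }  — shift
  I12: { [F → F . P], [P → . P f D], [P → . f S F], [P → f S F .] }  — shift, reduce
  I13: { [D → . F], [D → . g], [F → . F P], [F → . b], [P → P f . D] }  — shift
  I14: { [P → P f D .] }  — reduce
  I15: { [D → F .], [F → F . P], [P → . P f D], [P → . f S F] }  — shift, reduce
  I16: { [D → g .] }  — reduce

Conflict in state I8:
  Shift-reduce conflict between [F → F P .] and [P → P . f D]
So the grammar is NOT LR(0).

Answer: No. Shift-reduce conflict between [F → F P .] and [P → P . f D]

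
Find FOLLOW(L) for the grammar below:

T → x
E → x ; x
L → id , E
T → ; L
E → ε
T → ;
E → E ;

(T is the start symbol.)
To compute FOLLOW(L), find every occurrence of L on a right-hand side N → α L β: add FIRST(β) \ {ε}, and if β is empty or nullable also add FOLLOW(N). Iterate to a fixed point.

In T → ; L: L is at the end, add FOLLOW(T)

The FOLLOW sets referred to above (computed the same way, to a fixed point):
  FOLLOW(T) = { $ }

Taking the union: FOLLOW(L) = { $ }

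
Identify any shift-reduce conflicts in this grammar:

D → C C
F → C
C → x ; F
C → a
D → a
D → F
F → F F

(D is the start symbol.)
A shift-reduce conflict occurs when an LR(0) state has both:
  - a complete (reduce) item [A → α .] (dot at the end), and
  - a shift item [B → β . c γ] (dot before a terminal).

Augment with D' → D and build the canonical LR(0) collection (I0 = CLOSURE({[D' → . D]}), then GOTO on every symbol after a dot until no new states appear). It has 12 states:
  I0: { [C → . a], [C → . x ; F], [D → . C C], [D → . F], [D → . a], [D' → . D], [F → . C], [F → . F F] }  — shift
  I1: { [C → . a], [C → . x ; F], [D → C . C], [F → C .] }  — shift, reduce
  I2: { [D' → D .] }  — accept
  I3: { [C → . a], [C → . x ; F], [D → F .], [F → . C], [F → . F F], [F → F . F] }  — shift, reduce
  I4: { [C → a .], [D → a .] }  — 2 reduces
  I5: { [C → x . ; F] }  — shift
  I6: { [C → . a], [C → . x ; F], [C → x ; . F], [F → . C], [F → . F F] }  — shift
  I7: { [F → C .] }  — reduce
  I8: { [C → . a], [C → . x ; F], [C → x ; F .], [F → . C], [F → . F F], [F → F . F] }  — shift, reduce
  I9: { [C → a .] }  — reduce
  I10: { [C → . a], [C → . x ; F], [F → . C], [F → . F F], [F → F . F], [F → F F .] }  — shift, reduce
  I11: { [D → C C .] }  — reduce

I1 contains reduce item [F → C .] and shift items [C → . a], [C → . x ; F] — shift-reduce conflict.
I3 contains reduce item [D → F .] and shift items [C → . a], [C → . x ; F] — shift-reduce conflict.
I8 contains reduce item [C → x ; F .] and shift items [C → . a], [C → . x ; F] — shift-reduce conflict.
I10 contains reduce item [F → F F .] and shift items [C → . a], [C → . x ; F] — shift-reduce conflict.

Answer: Yes — I1: [F → C .] vs [C → . a]; I3: [D → F .] vs [C → . a]; I8: [C → x ; F .] vs [C → . a]; I10: [F → F F .] vs [C → . a]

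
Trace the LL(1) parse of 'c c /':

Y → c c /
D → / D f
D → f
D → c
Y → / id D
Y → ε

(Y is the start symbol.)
Stack is shown with the top on the left.

Stack    Input    Action
------------------------
Y $      c c / $  output Y → c c /
c c / $  c c / $  match 'c'
c / $    c / $    match 'c'
/ $      / $      match '/'
$        $        accept

The string is accepted.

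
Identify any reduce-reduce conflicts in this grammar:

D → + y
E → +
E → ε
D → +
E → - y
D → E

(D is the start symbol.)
Yes — I1: [D → + .] vs [E → + .]

A reduce-reduce conflict occurs when an LR(0) state has two complete items [A → α .] and [B → β .] — both call for a reduction, and with no lookahead the parser cannot choose between them.

Augment with D' → D and build the canonical LR(0) collection (I0 = CLOSURE({[D' → . D]}), then GOTO on every symbol after a dot until no new states appear). It has 7 states:
  I0: { [D → . + y], [D → . +], [D → . E], [D' → . D], [E → . +], [E → . - y], [E → .] }  — shift, reduce
  I1: { [D → + . y], [D → + .], [E → + .] }  — shift, 2 reduces
  I2: { [E → - . y] }  — shift
  I3: { [D' → D .] }  — accept
  I4: { [D → E .] }  — reduce
  I5: { [E → - y .] }  — reduce
  I6: { [D → + y .] }  — reduce

I1 contains complete items [D → + .], [E → + .] — reduce-reduce conflict.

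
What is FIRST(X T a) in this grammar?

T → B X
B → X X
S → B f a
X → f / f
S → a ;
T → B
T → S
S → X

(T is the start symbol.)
{ 'f' }

FIRST sets of the non-terminals involved (from the grammar, by fixed-point iteration):
  FIRST(X) = { 'f' }

To compute FIRST(X T a), process the symbols left to right:
Symbol X is a non-terminal. Add FIRST(X) \ {ε} = { 'f' }
X is not nullable (ε ∉ FIRST(X)), so stop here.
FIRST(X T a) = { 'f' }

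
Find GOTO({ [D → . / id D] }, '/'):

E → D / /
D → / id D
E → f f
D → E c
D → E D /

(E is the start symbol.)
{ [D → / . id D] }

GOTO(I, '/') = CLOSURE({ [A → αX.β] : [A → α.Xβ] ∈ I, X = '/' })

Items with dot before '/', with the dot advanced:
  [D → . / id D] → [D → / . id D]
Closure adds nothing (no advanced item has the dot before a non-terminal).

GOTO = { [D → / . id D] }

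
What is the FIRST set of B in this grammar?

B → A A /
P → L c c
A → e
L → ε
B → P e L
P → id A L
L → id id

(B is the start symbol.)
FIRST sets of the other non-terminals involved (by the same procedure, iterated to a fixed point):
  FIRST(A) = { 'e' }
  FIRST(P) = { 'c', 'id' }

From B → A A /:
  - A is a non-terminal: add FIRST(A) \ {ε} = { 'e' }
    A is not nullable, so stop
From B → P e L:
  - P is a non-terminal: add FIRST(P) \ {ε} = { 'c', 'id' }
    P is not nullable, so stop

Collecting: FIRST(B) = { 'c', 'e', 'id' }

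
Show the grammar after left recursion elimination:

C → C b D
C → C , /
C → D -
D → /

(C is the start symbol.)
C is directly left-recursive. The standard transformation for
  A → A α₁ | ... | A α_m | β₁ | ... | β_n
is
  A  → β₁ A' | ... | β_n A'
  A' → α₁ A' | ... | α_m A' | ε

C → D - becomes C → D - C'
C → C b D becomes C' → b D C'
C → C , / becomes C' → , / C'
Add C' → ε

Productions for other non-terminals are unchanged:
  D → /

Resulting grammar:
C → D - C'
C' → b D C'
C' → , / C'
C' → ε
D → /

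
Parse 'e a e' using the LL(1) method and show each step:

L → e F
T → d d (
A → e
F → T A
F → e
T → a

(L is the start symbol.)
LL(1) parsing maintains a stack (initially the start symbol over $) and the input. At each step: if the stack top is a terminal, match it against the current input token; if it is a non-terminal N, replace it with the RHS of M[N, lookahead] (the unique production whose predict set contains the lookahead).

Stack is shown with the top on the left.

Stack  Input    Action
----------------------
L $    e a e $  output L → e F
e F $  e a e $  match 'e'
F $    a e $    output F → T A
T A $  a e $    output T → a
a A $  a e $    match 'a'
A $    e $      output A → e
e $    e $      match 'e'
$      $        accept

The string is accepted.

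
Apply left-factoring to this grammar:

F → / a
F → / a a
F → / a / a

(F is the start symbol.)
F → / a F'
F' → ε
F' → a
F' → / a

Left-factoring transforms A → αβ₁ | αβ₂ into A → αA' and A' → β₁ | β₂
(α is the longest common prefix among the alternatives). Repeat until
no nonterminal has two alternatives with a common prefix.

Round 1: F has alternatives sharing prefix '/ a'. Introduce F': F → / a F'
  Add: F' → ε
  Add: F' → a
  Add: F' → / a

No remaining common prefixes — done.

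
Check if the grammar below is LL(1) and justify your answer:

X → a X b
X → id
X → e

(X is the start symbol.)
A grammar is LL(1) if for each non-terminal N with multiple productions, the predict sets of those productions are pairwise disjoint, where PREDICT(N → α) = (FIRST(α) \ {ε}) ∪ (FOLLOW(N) if α ⇒* ε).

For X:
  PREDICT(X → a X b) = { 'a' }
  PREDICT(X → id) = { 'id' }
  PREDICT(X → e) = { 'e' }

All predict sets are disjoint. The grammar IS LL(1).

Answer: Yes, the grammar is LL(1).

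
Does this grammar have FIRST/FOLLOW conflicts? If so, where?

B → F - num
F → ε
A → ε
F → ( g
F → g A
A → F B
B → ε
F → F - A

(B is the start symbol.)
A FIRST/FOLLOW conflict occurs when a non-terminal N has a nullable alternative N → β (β ⇒* ε) and another alternative N → α with FIRST(α) ∩ FOLLOW(N) ≠ ∅: on such a lookahead the parser cannot decide between expanding α and letting N vanish via β.

Nullable non-terminals: A, B, F.
FIRST sets used below: FIRST(F) = { '(', '-', 'g', ε }, FIRST(B) = { '(', '-', 'g', ε }

A: nullable alternative(s) A → ε, A → F B; FOLLOW(A) = { '(', '-', 'g' }
  A → ε: FIRST \ {ε} = { } — disjoint from FOLLOW(A)
  A → F B: FIRST \ {ε} = { '(', '-', 'g' } — overlaps FOLLOW(A) on { '(', '-', 'g' }: CONFLICT

B: nullable alternative(s) B → ε; FOLLOW(B) = { $, '(', '-', 'g' }
  B → F - num: FIRST \ {ε} = { '(', '-', 'g' } — overlaps FOLLOW(B) on { '(', '-', 'g' }: CONFLICT
  B → ε: FIRST \ {ε} = { } — this is the only nullable alternative, skip

F: nullable alternative(s) F → ε; FOLLOW(F) = { '(', '-', 'g' }
  F → ε: FIRST \ {ε} = { } — this is the only nullable alternative, skip
  F → ( g: FIRST \ {ε} = { '(' } — overlaps FOLLOW(F) on { '(' }: CONFLICT
  F → g A: FIRST \ {ε} = { 'g' } — overlaps FOLLOW(F) on { 'g' }: CONFLICT
  F → F - A: FIRST \ {ε} = { '(', '-', 'g' } — overlaps FOLLOW(F) on { '(', '-', 'g' }: CONFLICT

So the grammar has 5 FIRST/FOLLOW conflicts (marked CONFLICT above).

Answer: Yes. B → F '-' num with FOLLOW(B) on { '(', '-', 'g' }; F → '(' g with FOLLOW(F) on { '(' }; F → g A with FOLLOW(F) on { 'g' }; F → F '-' A with FOLLOW(F) on { '(', '-', 'g' }; A → F B with FOLLOW(A) on { '(', '-', 'g' }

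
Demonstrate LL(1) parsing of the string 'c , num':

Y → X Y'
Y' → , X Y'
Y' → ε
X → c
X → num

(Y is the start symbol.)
LL(1) parsing maintains a stack (initially the start symbol over $) and the input. At each step: if the stack top is a terminal, match it against the current input token; if it is a non-terminal N, replace it with the RHS of M[N, lookahead] (the unique production whose predict set contains the lookahead).

Stack is shown with the top on the left.

Stack     Input      Action
---------------------------
Y $       c , num $  output Y → X Y'
X Y' $    c , num $  output X → c
c Y' $    c , num $  match 'c'
Y' $      , num $    output Y' → , X Y'
, X Y' $  , num $    match ','
X Y' $    num $      output X → num
num Y' $  num $      match 'num'
Y' $      $          output Y' → ε
$         $          accept

The string is accepted.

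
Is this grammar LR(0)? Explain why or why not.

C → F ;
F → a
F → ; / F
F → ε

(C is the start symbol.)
A grammar is LR(0) if no state in the canonical LR(0) collection has:
  - both a shift item (dot before a terminal) and a complete item (shift-reduce conflict), or
  - two or more complete items (reduce-reduce conflict; the accept item [C' → C .] counts as a complete item here).

Augment with C' → C and build the canonical LR(0) collection (I0 = CLOSURE({[C' → . C]}), then GOTO on every symbol after a dot until no new states appear). It has 8 states:
  I0: { [C → . F ;], [C' → . C], [F → . ; / F], [F → . a], [F → .] }  — shift, reduce
  I1: { [F → ; . / F] }  — shift
  I2: { [C' → C .] }  — accept
  I3: { [C → F . ;] }  — shift
  I4: { [F → a .] }  — reduce
  I5: { [C → F ; .] }  — reduce
  I6: { [F → . ; / F], [F → . a], [F → .], [F → ; / . F] }  — shift, reduce
  I7: { [F → ; / F .] }  — reduce

Conflict in state I0:
  Shift-reduce conflict between [F → .] and [F → . ; / F]
So the grammar is NOT LR(0).

Answer: No. Shift-reduce conflict between [F → .] and [F → . ; / F]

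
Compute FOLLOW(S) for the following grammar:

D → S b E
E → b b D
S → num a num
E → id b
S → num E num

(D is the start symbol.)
In D → S b E: S is followed by b E, add FIRST(b E) \ {ε} = { 'b' }

Taking the union: FOLLOW(S) = { 'b' }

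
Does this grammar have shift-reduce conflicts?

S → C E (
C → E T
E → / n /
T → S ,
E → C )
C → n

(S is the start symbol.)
No shift-reduce conflicts

A shift-reduce conflict occurs when an LR(0) state has both:
  - a complete (reduce) item [A → α .] (dot at the end), and
  - a shift item [B → β . c γ] (dot before a terminal).

Augment with S' → S and build the canonical LR(0) collection (I0 = CLOSURE({[S' → . S]}), then GOTO on every symbol after a dot until no new states appear). It has 15 states:
  I0: { [C → . E T], [C → . n], [E → . / n /], [E → . C )], [S → . C E (], [S' → . S] }  — shift
  I1: { [E → / . n /] }  — shift
  I2: { [C → . E T], [C → . n], [E → . / n /], [E → . C )], [E → C . )], [S → C . E (] }  — shift
  I3: { [C → . E T], [C → . n], [C → E . T], [E → . / n /], [E → . C )], [S → . C E (], [T → . S ,] }  — shift
  I4: { [S' → S .] }  — accept
  I5: { [C → n .] }  — reduce
  I6: { [T → S . ,] }  — shift
  I7: { [C → E T .] }  — reduce
  I8: { [T → S , .] }  — reduce
  I9: { [E → C ) .] }  — reduce
  I10: { [E → C . )] }  — shift
  I11: { [C → . E T], [C → . n], [C → E . T], [E → . / n /], [E → . C )], [S → . C E (], [S → C E . (], [T → . S ,] }  — shift
  I12: { [S → C E ( .] }  — reduce
  I13: { [E → / n . /] }  — shift
  I14: { [E → / n / .] }  — reduce

No state contains both a complete item and a shift item.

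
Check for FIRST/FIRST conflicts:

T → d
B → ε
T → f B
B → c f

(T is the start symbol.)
Productions for T:
  T → d: FIRST = { 'd' }
  T → f B: FIRST = { 'f' }
Productions for B:
  B → ε: FIRST = { ε }
  B → c f: FIRST = { 'c' }

All alternatives of each non-terminal have pairwise disjoint FIRST sets.

Answer: No FIRST/FIRST conflicts.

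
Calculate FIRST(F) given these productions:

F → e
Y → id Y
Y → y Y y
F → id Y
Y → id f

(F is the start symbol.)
From F → e:
  - e is a terminal: add 'e' and stop
From F → id Y:
  - id is a terminal: add 'id' and stop

Collecting: FIRST(F) = { 'e', 'id' }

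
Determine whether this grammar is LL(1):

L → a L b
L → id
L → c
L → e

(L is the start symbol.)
Yes, the grammar is LL(1).

A grammar is LL(1) if for each non-terminal N with multiple productions, the predict sets of those productions are pairwise disjoint, where PREDICT(N → α) = (FIRST(α) \ {ε}) ∪ (FOLLOW(N) if α ⇒* ε).

For L:
  PREDICT(L → a L b) = { 'a' }
  PREDICT(L → id) = { 'id' }
  PREDICT(L → c) = { 'c' }
  PREDICT(L → e) = { 'e' }

All predict sets are disjoint. The grammar IS LL(1).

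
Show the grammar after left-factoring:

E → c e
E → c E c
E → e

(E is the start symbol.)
E → c E'
E' → e
E' → E c
E → e

Left-factoring transforms A → αβ₁ | αβ₂ into A → αA' and A' → β₁ | β₂
(α is the longest common prefix among the alternatives). Repeat until
no nonterminal has two alternatives with a common prefix.

Round 1: E has alternatives sharing prefix 'c'. Introduce E': E → c E'
  Add: E' → e
  Add: E' → E c

No remaining common prefixes — done.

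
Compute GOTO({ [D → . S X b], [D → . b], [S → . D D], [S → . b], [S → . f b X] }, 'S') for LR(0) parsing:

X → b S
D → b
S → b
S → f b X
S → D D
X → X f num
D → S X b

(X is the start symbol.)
GOTO(I, 'S') = CLOSURE({ [A → αX.β] : [A → α.Xβ] ∈ I, X = 'S' })

Items with dot before 'S', with the dot advanced:
  [D → . S X b] → [D → S . X b]
Closure of the advanced items:
  [D → S . X b] has the dot before X: add [X → . b S], [X → . X f num]

GOTO = { [D → S . X b], [X → . X f num], [X → . b S] }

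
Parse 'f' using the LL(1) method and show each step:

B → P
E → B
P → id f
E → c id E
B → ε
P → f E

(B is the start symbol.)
Stack is shown with the top on the left.

Stack  Input  Action
--------------------
B $    f $    output B → P
P $    f $    output P → f E
f E $  f $    match 'f'
E $    $      output E → B
B $    $      output B → ε
$      $      accept

The string is accepted.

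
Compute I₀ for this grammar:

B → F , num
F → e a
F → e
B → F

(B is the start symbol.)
First, augment the grammar with B' → B
I₀ = CLOSURE({ [B' → . B] }):
  [B' → . B] has the dot before B: add [B → . F , num], [B → . F]
  [B → . F , num] has the dot before F: add [F → . e a], [F → . e]
No further items can be added.

I₀ = { [B → . F , num], [B → . F], [B' → . B], [F → . e a], [F → . e] }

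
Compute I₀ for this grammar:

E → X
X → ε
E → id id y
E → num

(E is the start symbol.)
{ [E → . X], [E → . id id y], [E → . num], [E' → . E], [X → .] }

First, augment the grammar with E' → E
I₀ = CLOSURE({ [E' → . E] }):
  [E' → . E] has the dot before E: add [E → . X], [E → . id id y], [E → . num]
  [E → . X] has the dot before X: add [X → .]
No further items can be added.

I₀ = { [E → . X], [E → . id id y], [E → . num], [E' → . E], [X → .] }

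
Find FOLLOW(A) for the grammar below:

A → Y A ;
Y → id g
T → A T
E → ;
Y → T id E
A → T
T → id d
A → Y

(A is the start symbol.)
To compute FOLLOW(A), find every occurrence of A on a right-hand side N → α A β: add FIRST(β) \ {ε}, and if β is empty or nullable also add FOLLOW(N). Iterate to a fixed point.

A is the start symbol, so $ ∈ FOLLOW(A).
In A → Y A ;: A is followed by ';', add FIRST(';') \ {ε} = { ';' }
In T → A T: A is followed by T, add FIRST(T) \ {ε} = { 'id' }

Taking the union: FOLLOW(A) = { $, ';', 'id' }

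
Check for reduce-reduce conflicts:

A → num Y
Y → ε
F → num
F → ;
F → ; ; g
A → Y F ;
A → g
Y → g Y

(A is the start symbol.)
Yes — I3: [A → g .] vs [Y → .]

A reduce-reduce conflict occurs when an LR(0) state has two complete items [A → α .] and [B → β .] — both call for a reduction, and with no lookahead the parser cannot choose between them.

Augment with A' → A and build the canonical LR(0) collection (I0 = CLOSURE({[A' → . A]}), then GOTO on every symbol after a dot until no new states appear). It has 14 states:
  I0: { [A → . Y F ;], [A → . g], [A → . num Y], [A' → . A], [Y → . g Y], [Y → .] }  — shift, reduce
  I1: { [A' → A .] }  — accept
  I2: { [A → Y . F ;], [F → . ; ; g], [F → . ;], [F → . num] }  — shift
  I3: { [A → g .], [Y → . g Y], [Y → .], [Y → g . Y] }  — shift, 2 reduces
  I4: { [A → num . Y], [Y → . g Y], [Y → .] }  — shift, reduce
  I5: { [A → num Y .] }  — reduce
  I6: { [Y → . g Y], [Y → .], [Y → g . Y] }  — shift, reduce
  I7: { [Y → g Y .] }  — reduce
  I8: { [F → ; . ; g], [F → ; .] }  — shift, reduce
  I9: { [A → Y F . ;] }  — shift
  I10: { [F → num .] }  — reduce
  I11: { [A → Y F ; .] }  — reduce
  I12: { [F → ; ; . g] }  — shift
  I13: { [F → ; ; g .] }  — reduce

I3 contains complete items [A → g .], [Y → .] — reduce-reduce conflict.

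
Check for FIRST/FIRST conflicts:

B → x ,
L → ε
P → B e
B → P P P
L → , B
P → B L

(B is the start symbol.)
A FIRST/FIRST conflict occurs when two productions N → α and N → β for the same non-terminal have FIRST(α) ∩ FIRST(β) ≠ ∅ (with ε ∈ FIRST of a nullable right-hand side, so two nullable alternatives also conflict).

FIRST sets of the non-terminals at (or reachable through a nullable prefix from) the front of some alternative:
  FIRST(P) = { 'x' }
  FIRST(B) = { 'x' }

Productions for B:
  B → x ,: FIRST = { 'x' }
  B → P P P: FIRST = { 'x' }
Productions for L:
  L → ε: FIRST = { ε }
  L → , B: FIRST = { ',' }
Productions for P:
  P → B e: FIRST = { 'x' }
  P → B L: FIRST = { 'x' }

Conflict for B: B → x , and B → P P P
  Overlap: { 'x' }
Conflict for P: P → B e and P → B L
  Overlap: { 'x' }

Answer: Yes. B → x ',' / B → P P P on { 'x' }; P → B e / P → B L on { 'x' }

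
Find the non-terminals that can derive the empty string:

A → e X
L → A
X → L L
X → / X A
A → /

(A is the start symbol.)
None

A non-terminal is nullable if it can derive ε (the empty string): either it has an ε-production, or it has a production whose right-hand side consists entirely of nullable non-terminals.

There are no ε-productions, so no non-terminal can derive ε.
No non-terminals are nullable.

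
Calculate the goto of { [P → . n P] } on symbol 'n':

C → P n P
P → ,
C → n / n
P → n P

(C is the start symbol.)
{ [P → . ,], [P → . n P], [P → n . P] }

GOTO(I, 'n') = CLOSURE({ [A → αX.β] : [A → α.Xβ] ∈ I, X = 'n' })

Items with dot before 'n', with the dot advanced:
  [P → . n P] → [P → n . P]
Closure of the advanced items:
  [P → n . P] has the dot before P: add [P → . ,], [P → . n P]

GOTO = { [P → . ,], [P → . n P], [P → n . P] }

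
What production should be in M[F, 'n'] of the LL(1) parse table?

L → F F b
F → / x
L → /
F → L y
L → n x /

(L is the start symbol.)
F → L y

To find M[F, 'n'], we find productions for F where 'n' is in the predict set (PREDICT(N → α) = (FIRST(α) \ {ε}) ∪ (FOLLOW(N) if α ⇒* ε)).

Relevant sets:
  FIRST(L) = { '/', 'n' }

F → / x: PREDICT = { '/' }
F → L y: PREDICT = { '/', 'n' }
  'n' is in predict set, so this production goes in M[F, 'n']

M[F, 'n'] = F → L y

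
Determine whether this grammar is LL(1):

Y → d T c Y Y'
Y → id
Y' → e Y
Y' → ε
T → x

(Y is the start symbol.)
Relevant sets:
  FOLLOW(Y') = { $, 'e' }

For Y:
  PREDICT(Y → d T c Y Y') = { 'd' }
  PREDICT(Y → id) = { 'id' }
For Y':
  PREDICT(Y' → e Y) = { 'e' }
  PREDICT(Y' → ε) = { $, 'e' }
T has a single production, so nothing to check there.

Conflict found: Predict set conflict for Y': { 'e' }
The grammar is NOT LL(1).

Answer: No. Predict set conflict for Y': { 'e' }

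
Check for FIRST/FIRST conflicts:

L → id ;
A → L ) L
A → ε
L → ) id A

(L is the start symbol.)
A FIRST/FIRST conflict occurs when two productions N → α and N → β for the same non-terminal have FIRST(α) ∩ FIRST(β) ≠ ∅ (with ε ∈ FIRST of a nullable right-hand side, so two nullable alternatives also conflict).

FIRST sets of the non-terminals at (or reachable through a nullable prefix from) the front of some alternative:
  FIRST(L) = { ')', 'id' }

Productions for L:
  L → id ;: FIRST = { 'id' }
  L → ) id A: FIRST = { ')' }
Productions for A:
  A → L ) L: FIRST = { ')', 'id' }
  A → ε: FIRST = { ε }

All alternatives of each non-terminal have pairwise disjoint FIRST sets.

Answer: No FIRST/FIRST conflicts.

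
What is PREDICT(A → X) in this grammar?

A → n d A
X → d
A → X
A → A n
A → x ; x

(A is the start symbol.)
{ 'd' }

PREDICT(A → X) = (FIRST(RHS) \ {ε}) ∪ (FOLLOW(A) if ε ∈ FIRST(RHS), i.e. RHS ⇒* ε)
FIRST(X) = { 'd' }
FIRST(X) = { 'd' }
ε ∉ FIRST(X), so FOLLOW(A) is not added.
PREDICT(A → X) = { 'd' }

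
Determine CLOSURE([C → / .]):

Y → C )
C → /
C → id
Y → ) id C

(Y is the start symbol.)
Start with: [C → / .]
The dot is at the end, so nothing is added.

CLOSURE = { [C → / .] }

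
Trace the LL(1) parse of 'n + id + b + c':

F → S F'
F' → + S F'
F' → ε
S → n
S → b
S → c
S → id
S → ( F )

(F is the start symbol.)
LL(1) parsing maintains a stack (initially the start symbol over $) and the input. At each step: if the stack top is a terminal, match it against the current input token; if it is a non-terminal N, replace it with the RHS of M[N, lookahead] (the unique production whose predict set contains the lookahead).

Stack is shown with the top on the left.

Stack     Input             Action
----------------------------------
F $       n + id + b + c $  output F → S F'
S F' $    n + id + b + c $  output S → n
n F' $    n + id + b + c $  match 'n'
F' $      + id + b + c $    output F' → + S F'
+ S F' $  + id + b + c $    match '+'
S F' $    id + b + c $      output S → id
id F' $   id + b + c $      match 'id'
F' $      + b + c $         output F' → + S F'
+ S F' $  + b + c $         match '+'
S F' $    b + c $           output S → b
b F' $    b + c $           match 'b'
F' $      + c $             output F' → + S F'
+ S F' $  + c $             match '+'
S F' $    c $               output S → c
c F' $    c $               match 'c'
F' $      $                 output F' → ε
$         $                 accept

The string is accepted.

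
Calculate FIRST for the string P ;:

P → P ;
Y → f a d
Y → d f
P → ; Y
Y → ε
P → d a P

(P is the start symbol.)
{ ';', 'd' }

FIRST sets of the non-terminals involved (from the grammar, by fixed-point iteration):
  FIRST(P) = { ';', 'd' }

To compute FIRST(P ;), process the symbols left to right:
Symbol P is a non-terminal. Add FIRST(P) \ {ε} = { ';', 'd' }
P is not nullable (ε ∉ FIRST(P)), so stop here.
FIRST(P ;) = { ';', 'd' }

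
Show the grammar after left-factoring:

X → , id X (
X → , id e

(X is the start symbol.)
X → , id X'
X' → X (
X' → e

Left-factoring transforms A → αβ₁ | αβ₂ into A → αA' and A' → β₁ | β₂
(α is the longest common prefix among the alternatives). Repeat until
no nonterminal has two alternatives with a common prefix.

Round 1: X has alternatives sharing prefix ', id'. Introduce X': X → , id X'
  Add: X' → X (
  Add: X' → e

No remaining common prefixes — done.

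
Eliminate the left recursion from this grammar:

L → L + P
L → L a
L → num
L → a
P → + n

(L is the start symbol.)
L is directly left-recursive. The standard transformation for
  A → A α₁ | ... | A α_m | β₁ | ... | β_n
is
  A  → β₁ A' | ... | β_n A'
  A' → α₁ A' | ... | α_m A' | ε

L → num becomes L → num L'
L → a becomes L → a L'
L → L + P becomes L' → + P L'
L → L a becomes L' → a L'
Add L' → ε

Productions for other non-terminals are unchanged:
  P → + n

Resulting grammar:
L → num L'
L → a L'
L' → + P L'
L' → a L'
L' → ε
P → + n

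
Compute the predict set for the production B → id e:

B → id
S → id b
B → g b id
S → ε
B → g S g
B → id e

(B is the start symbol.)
{ 'id' }

PREDICT(B → id e) = (FIRST(RHS) \ {ε}) ∪ (FOLLOW(B) if ε ∈ FIRST(RHS), i.e. RHS ⇒* ε)
FIRST(id e) = { 'id' }
ε ∉ FIRST(id e), so FOLLOW(B) is not added.
PREDICT(B → id e) = { 'id' }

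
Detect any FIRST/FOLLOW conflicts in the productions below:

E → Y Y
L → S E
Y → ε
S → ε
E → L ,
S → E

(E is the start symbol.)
A FIRST/FOLLOW conflict occurs when a non-terminal N has a nullable alternative N → β (β ⇒* ε) and another alternative N → α with FIRST(α) ∩ FOLLOW(N) ≠ ∅: on such a lookahead the parser cannot decide between expanding α and letting N vanish via β.

Nullable non-terminals: E, L, S, Y.
FIRST sets used below: FIRST(Y) = { ε }, FIRST(L) = { ',', ε }, FIRST(E) = { ',', ε }

E: nullable alternative(s) E → Y Y; FOLLOW(E) = { $, ',' }
  E → Y Y: FIRST \ {ε} = { } — this is the only nullable alternative, skip
  E → L ,: FIRST \ {ε} = { ',' } — overlaps FOLLOW(E) on { ',' }: CONFLICT
L has a nullable alternative but only one production, so nothing to check.

S: nullable alternative(s) S → ε, S → E; FOLLOW(S) = { ',' }
  S → ε: FIRST \ {ε} = { } — disjoint from FOLLOW(S)
  S → E: FIRST \ {ε} = { ',' } — overlaps FOLLOW(S) on { ',' }: CONFLICT
Y has a nullable alternative but only one production, so nothing to check.

So the grammar has 2 FIRST/FOLLOW conflicts (marked CONFLICT above).

Answer: Yes. E → L ',' with FOLLOW(E) on { ',' }; S → E with FOLLOW(S) on { ',' }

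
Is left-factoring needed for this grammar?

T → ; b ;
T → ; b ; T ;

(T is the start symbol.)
Left-factoring is needed when two productions for the same non-terminal
share a common prefix on the right-hand side.

Productions for T:
  T → ; b ;
  T → ; b ; T ;

Found common prefix '; b ;' in productions for T

Answer: Yes, T has productions with common prefix '; b ;'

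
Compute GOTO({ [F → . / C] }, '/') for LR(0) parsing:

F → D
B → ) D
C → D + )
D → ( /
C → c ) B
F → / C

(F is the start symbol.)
GOTO(I, '/') = CLOSURE({ [A → αX.β] : [A → α.Xβ] ∈ I, X = '/' })

Items with dot before '/', with the dot advanced:
  [F → . / C] → [F → / . C]
Closure of the advanced items:
  [F → / . C] has the dot before C: add [C → . D + )], [C → . c ) B]
  [C → . D + )] has the dot before D: add [D → . ( /]

GOTO = { [C → . D + )], [C → . c ) B], [D → . ( /], [F → / . C] }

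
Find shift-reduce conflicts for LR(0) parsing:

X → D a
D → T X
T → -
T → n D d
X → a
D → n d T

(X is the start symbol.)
A shift-reduce conflict occurs when an LR(0) state has both:
  - a complete (reduce) item [A → α .] (dot at the end), and
  - a shift item [B → β . c γ] (dot before a terminal).

Augment with X' → X and build the canonical LR(0) collection (I0 = CLOSURE({[X' → . X]}), then GOTO on every symbol after a dot until no new states appear). It has 14 states:
  I0: { [D → . T X], [D → . n d T], [T → . -], [T → . n D d], [X → . D a], [X → . a], [X' → . X] }  — shift
  I1: { [T → - .] }  — reduce
  I2: { [X → D . a] }  — shift
  I3: { [D → . T X], [D → . n d T], [D → T . X], [T → . -], [T → . n D d], [X → . D a], [X → . a] }  — shift
  I4: { [X' → X .] }  — accept
  I5: { [X → a .] }  — reduce
  I6: { [D → . T X], [D → . n d T], [D → n . d T], [T → . -], [T → . n D d], [T → n . D d] }  — shift
  I7: { [T → n D . d] }  — shift
  I8: { [D → n d . T], [T → . -], [T → . n D d] }  — shift
  I9: { [D → n d T .] }  — reduce
  I10: { [D → . T X], [D → . n d T], [T → . -], [T → . n D d], [T → n . D d] }  — shift
  I11: { [T → n D d .] }  — reduce
  I12: { [D → T X .] }  — reduce
  I13: { [X → D a .] }  — reduce

No state contains both a complete item and a shift item.

Answer: No shift-reduce conflicts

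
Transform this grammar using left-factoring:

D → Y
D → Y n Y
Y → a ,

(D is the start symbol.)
Left-factoring transforms A → αβ₁ | αβ₂ into A → αA' and A' → β₁ | β₂
(α is the longest common prefix among the alternatives). Repeat until
no nonterminal has two alternatives with a common prefix.

Round 1: D has alternatives sharing prefix 'Y'. Introduce D': D → Y D'
  Add: D' → ε
  Add: D' → n Y

No remaining common prefixes — done.

Resulting grammar:
D → Y D'
D' → ε
D' → n Y
Y → a ,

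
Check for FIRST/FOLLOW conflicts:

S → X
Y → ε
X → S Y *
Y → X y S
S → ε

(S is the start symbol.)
Yes. S → X with FOLLOW(S) on { '*' }; Y → X y S with FOLLOW(Y) on { '*' }

A FIRST/FOLLOW conflict occurs when a non-terminal N has a nullable alternative N → β (β ⇒* ε) and another alternative N → α with FIRST(α) ∩ FOLLOW(N) ≠ ∅: on such a lookahead the parser cannot decide between expanding α and letting N vanish via β.

Nullable non-terminals: S, Y.
FIRST sets used below: FIRST(X) = { '*' }

S: nullable alternative(s) S → ε; FOLLOW(S) = { $, '*' }
  S → X: FIRST \ {ε} = { '*' } — overlaps FOLLOW(S) on { '*' }: CONFLICT
  S → ε: FIRST \ {ε} = { } — this is the only nullable alternative, skip

Y: nullable alternative(s) Y → ε; FOLLOW(Y) = { '*' }
  Y → ε: FIRST \ {ε} = { } — this is the only nullable alternative, skip
  Y → X y S: FIRST \ {ε} = { '*' } — overlaps FOLLOW(Y) on { '*' }: CONFLICT

X has no nullable alternative, so no FIRST/FOLLOW check is needed there.

So the grammar has 2 FIRST/FOLLOW conflicts (marked CONFLICT above).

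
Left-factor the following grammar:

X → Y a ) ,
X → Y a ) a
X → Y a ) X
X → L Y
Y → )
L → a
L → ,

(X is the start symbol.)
X → Y a ) X'
X' → ,
X' → a
X' → X
X → L Y
Y → )
L → a
L → ,

Left-factoring transforms A → αβ₁ | αβ₂ into A → αA' and A' → β₁ | β₂
(α is the longest common prefix among the alternatives). Repeat until
no nonterminal has two alternatives with a common prefix.

Round 1: X has alternatives sharing prefix 'Y a )'. Introduce X': X → Y a ) X'
  Add: X' → ,
  Add: X' → a
  Add: X' → X

No remaining common prefixes — done.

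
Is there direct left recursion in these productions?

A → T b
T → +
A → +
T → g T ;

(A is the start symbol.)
No direct left recursion

A → T b: starts with T
T → +: starts with '+'
A → +: starts with '+'
T → g T ;: starts with g

No direct left recursion found.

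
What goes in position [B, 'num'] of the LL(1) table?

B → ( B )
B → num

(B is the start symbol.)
To find M[B, 'num'], we find productions for B where 'num' is in the predict set (PREDICT(N → α) = (FIRST(α) \ {ε}) ∪ (FOLLOW(N) if α ⇒* ε)).

B → ( B ): PREDICT = { '(' }
B → num: PREDICT = { 'num' }
  'num' is in predict set, so this production goes in M[B, 'num']

M[B, 'num'] = B → num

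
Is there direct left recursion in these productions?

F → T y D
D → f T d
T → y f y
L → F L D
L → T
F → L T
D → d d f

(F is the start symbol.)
No direct left recursion

Direct left recursion occurs when N → N α for some non-terminal N (the right-hand side begins with the left-hand side itself).

F → T y D: starts with T
D → f T d: starts with f
T → y f y: starts with y
L → F L D: starts with F
L → T: starts with T
F → L T: starts with L
D → d d f: starts with d

No direct left recursion found.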